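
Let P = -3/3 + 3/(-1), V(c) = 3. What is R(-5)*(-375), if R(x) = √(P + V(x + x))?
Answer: -375*I ≈ -375.0*I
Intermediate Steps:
P = -4 (P = -3*⅓ + 3*(-1) = -1 - 3 = -4)
R(x) = I (R(x) = √(-4 + 3) = √(-1) = I)
R(-5)*(-375) = I*(-375) = -375*I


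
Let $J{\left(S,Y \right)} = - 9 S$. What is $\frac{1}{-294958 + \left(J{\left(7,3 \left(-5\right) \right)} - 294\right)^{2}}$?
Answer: $- \frac{1}{167509} \approx -5.9698 \cdot 10^{-6}$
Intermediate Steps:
$\frac{1}{-294958 + \left(J{\left(7,3 \left(-5\right) \right)} - 294\right)^{2}} = \frac{1}{-294958 + \left(\left(-9\right) 7 - 294\right)^{2}} = \frac{1}{-294958 + \left(-63 - 294\right)^{2}} = \frac{1}{-294958 + \left(-357\right)^{2}} = \frac{1}{-294958 + 127449} = \frac{1}{-167509} = - \frac{1}{167509}$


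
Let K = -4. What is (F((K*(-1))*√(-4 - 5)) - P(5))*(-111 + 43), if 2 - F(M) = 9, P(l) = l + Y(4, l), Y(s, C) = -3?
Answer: 612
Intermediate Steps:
P(l) = -3 + l (P(l) = l - 3 = -3 + l)
F(M) = -7 (F(M) = 2 - 1*9 = 2 - 9 = -7)
(F((K*(-1))*√(-4 - 5)) - P(5))*(-111 + 43) = (-7 - (-3 + 5))*(-111 + 43) = (-7 - 1*2)*(-68) = (-7 - 2)*(-68) = -9*(-68) = 612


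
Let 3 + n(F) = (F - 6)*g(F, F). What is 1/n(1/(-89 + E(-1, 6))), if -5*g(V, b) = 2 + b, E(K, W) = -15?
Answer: -10816/6573 ≈ -1.6455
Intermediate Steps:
g(V, b) = -2/5 - b/5 (g(V, b) = -(2 + b)/5 = -2/5 - b/5)
n(F) = -3 + (-6 + F)*(-2/5 - F/5) (n(F) = -3 + (F - 6)*(-2/5 - F/5) = -3 + (-6 + F)*(-2/5 - F/5))
1/n(1/(-89 + E(-1, 6))) = 1/(-3/5 - 1/(5*(-89 - 15)**2) + 4/(5*(-89 - 15))) = 1/(-3/5 - (1/(-104))**2/5 + (4/5)/(-104)) = 1/(-3/5 - (-1/104)**2/5 + (4/5)*(-1/104)) = 1/(-3/5 - 1/5*1/10816 - 1/130) = 1/(-3/5 - 1/54080 - 1/130) = 1/(-6573/10816) = -10816/6573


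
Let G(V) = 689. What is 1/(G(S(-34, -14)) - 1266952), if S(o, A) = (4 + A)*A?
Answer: -1/1266263 ≈ -7.8973e-7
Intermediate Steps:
S(o, A) = A*(4 + A)
1/(G(S(-34, -14)) - 1266952) = 1/(689 - 1266952) = 1/(-1266263) = -1/1266263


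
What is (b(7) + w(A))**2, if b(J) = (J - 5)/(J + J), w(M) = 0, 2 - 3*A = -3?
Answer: 1/49 ≈ 0.020408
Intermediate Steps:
A = 5/3 (A = 2/3 - 1/3*(-3) = 2/3 + 1 = 5/3 ≈ 1.6667)
b(J) = (-5 + J)/(2*J) (b(J) = (-5 + J)/((2*J)) = (-5 + J)*(1/(2*J)) = (-5 + J)/(2*J))
(b(7) + w(A))**2 = ((1/2)*(-5 + 7)/7 + 0)**2 = ((1/2)*(1/7)*2 + 0)**2 = (1/7 + 0)**2 = (1/7)**2 = 1/49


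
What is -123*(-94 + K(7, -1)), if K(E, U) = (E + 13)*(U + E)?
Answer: -3198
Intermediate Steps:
K(E, U) = (13 + E)*(E + U)
-123*(-94 + K(7, -1)) = -123*(-94 + (7² + 13*7 + 13*(-1) + 7*(-1))) = -123*(-94 + (49 + 91 - 13 - 7)) = -123*(-94 + 120) = -123*26 = -3198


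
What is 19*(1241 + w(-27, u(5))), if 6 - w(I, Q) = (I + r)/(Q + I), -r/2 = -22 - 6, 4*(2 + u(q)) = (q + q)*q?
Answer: 782971/33 ≈ 23726.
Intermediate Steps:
u(q) = -2 + q²/2 (u(q) = -2 + ((q + q)*q)/4 = -2 + ((2*q)*q)/4 = -2 + (2*q²)/4 = -2 + q²/2)
r = 56 (r = -2*(-22 - 6) = -2*(-28) = 56)
w(I, Q) = 6 - (56 + I)/(I + Q) (w(I, Q) = 6 - (I + 56)/(Q + I) = 6 - (56 + I)/(I + Q))
19*(1241 + w(-27, u(5))) = 19*(1241 + (-56 + 5*(-27) + 6*(-2 + (½)*5²))/(-27 + (-2 + (½)*5²))) = 19*(1241 + (-56 - 135 + 6*(-2 + (½)*25))/(-27 + (-2 + (½)*25))) = 19*(1241 + (-56 - 135 + 6*(-2 + 25/2))/(-27 + (-2 + 25/2))) = 19*(1241 + (-56 - 135 + 6*(21/2))/(-27 + 21/2)) = 19*(1241 + (-56 - 135 + 63)/(-33/2)) = 19*(1241 - 2/33*(-128)) = 19*(1241 + 256/33) = 19*(41209/33) = 782971/33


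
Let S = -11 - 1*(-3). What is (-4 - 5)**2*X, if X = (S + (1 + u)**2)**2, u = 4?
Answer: 23409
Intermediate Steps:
S = -8 (S = -11 + 3 = -8)
X = 289 (X = (-8 + (1 + 4)**2)**2 = (-8 + 5**2)**2 = (-8 + 25)**2 = 17**2 = 289)
(-4 - 5)**2*X = (-4 - 5)**2*289 = (-9)**2*289 = 81*289 = 23409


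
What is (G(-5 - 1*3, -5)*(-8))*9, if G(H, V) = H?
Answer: 576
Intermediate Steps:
(G(-5 - 1*3, -5)*(-8))*9 = ((-5 - 1*3)*(-8))*9 = ((-5 - 3)*(-8))*9 = -8*(-8)*9 = 64*9 = 576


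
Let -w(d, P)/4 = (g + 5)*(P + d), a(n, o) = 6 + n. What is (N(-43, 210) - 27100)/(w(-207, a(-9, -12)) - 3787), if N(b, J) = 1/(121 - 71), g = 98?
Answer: -1354999/4136650 ≈ -0.32756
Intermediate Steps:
N(b, J) = 1/50
w(d, P) = -412*P - 412*d (w(d, P) = -4*(98 + 5)*(P + d) = -412*(P + d) = -4*(103*P + 103*d) = -412*P - 412*d)
(N(-43, 210) - 27100)/(w(-207, a(-9, -12)) - 3787) = (1/50 - 27100)/((-412*(6 - 9) - 412*(-207)) - 3787) = -1354999/(50*((-412*(-3) + 85284) - 3787)) = -1354999/(50*((1236 + 85284) - 3787)) = -1354999/(50*(86520 - 3787)) = -1354999/50/82733 = -1354999/50*1/82733 = -1354999/4136650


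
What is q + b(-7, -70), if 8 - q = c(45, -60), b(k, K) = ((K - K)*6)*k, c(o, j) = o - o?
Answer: 8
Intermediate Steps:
c(o, j) = 0
b(k, K) = 0 (b(k, K) = (0*6)*k = 0*k = 0)
q = 8 (q = 8 - 1*0 = 8 + 0 = 8)
q + b(-7, -70) = 8 + 0 = 8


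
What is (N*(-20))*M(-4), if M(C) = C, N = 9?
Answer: 720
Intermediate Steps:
(N*(-20))*M(-4) = (9*(-20))*(-4) = -180*(-4) = 720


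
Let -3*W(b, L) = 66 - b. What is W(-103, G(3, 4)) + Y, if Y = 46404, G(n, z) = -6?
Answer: 139043/3 ≈ 46348.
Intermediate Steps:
W(b, L) = -22 + b/3 (W(b, L) = -(66 - b)/3 = -22 + b/3)
W(-103, G(3, 4)) + Y = (-22 + (⅓)*(-103)) + 46404 = (-22 - 103/3) + 46404 = -169/3 + 46404 = 139043/3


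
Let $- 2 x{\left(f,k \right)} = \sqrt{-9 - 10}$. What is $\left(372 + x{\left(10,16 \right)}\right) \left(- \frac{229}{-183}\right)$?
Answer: $\frac{28396}{61} - \frac{229 i \sqrt{19}}{366} \approx 465.51 - 2.7273 i$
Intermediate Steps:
$x{\left(f,k \right)} = - \frac{i \sqrt{19}}{2}$ ($x{\left(f,k \right)} = - \frac{\sqrt{-9 - 10}}{2} = - \frac{\sqrt{-19}}{2} = - \frac{i \sqrt{19}}{2}$)
$\left(372 + x{\left(10,16 \right)}\right) \left(- \frac{229}{-183}\right) = \left(372 - \frac{i \sqrt{19}}{2}\right) \left(- \frac{229}{-183}\right) = \left(372 - \frac{i \sqrt{19}}{2}\right) \left(\left(-229\right) \left(- \frac{1}{183}\right)\right) = \left(372 - \frac{i \sqrt{19}}{2}\right) \frac{229}{183} = \frac{28396}{61} - \frac{229 i \sqrt{19}}{366}$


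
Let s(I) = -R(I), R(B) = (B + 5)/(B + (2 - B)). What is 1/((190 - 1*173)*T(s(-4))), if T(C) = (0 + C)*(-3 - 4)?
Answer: 2/119 ≈ 0.016807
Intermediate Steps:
R(B) = 5/2 + B/2 (R(B) = (5 + B)/2 = (5 + B)*(1/2) = 5/2 + B/2)
s(I) = -5/2 - I/2 (s(I) = -(5/2 + I/2) = -5/2 - I/2)
T(C) = -7*C (T(C) = C*(-7) = -7*C)
1/((190 - 1*173)*T(s(-4))) = 1/((190 - 1*173)*(-7*(-5/2 - 1/2*(-4)))) = 1/((190 - 173)*(-7*(-5/2 + 2))) = 1/(17*(-7*(-1/2))) = 1/(17*(7/2)) = 1/(119/2) = 2/119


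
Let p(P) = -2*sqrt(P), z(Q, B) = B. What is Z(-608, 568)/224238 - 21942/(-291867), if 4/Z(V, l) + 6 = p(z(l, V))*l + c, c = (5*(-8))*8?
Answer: 160876734721257619/2139942117287291751 + 2272*I*sqrt(38)/21995725285359 ≈ 0.075178 + 6.3674e-10*I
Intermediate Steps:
c = -320 (c = -40*8 = -320)
Z(V, l) = 4/(-326 - 2*l*sqrt(V)) (Z(V, l) = 4/(-6 + ((-2*sqrt(V))*l - 320)) = 4/(-6 + (-2*l*sqrt(V) - 320)) = 4/(-6 + (-320 - 2*l*sqrt(V))) = 4/(-326 - 2*l*sqrt(V)))
Z(-608, 568)/224238 - 21942/(-291867) = (2/(-163 - 1*568*sqrt(-608)))/224238 - 21942/(-291867) = (2/(-163 - 1*568*4*I*sqrt(38)))*(1/224238) - 21942*(-1/291867) = (2/(-163 - 2272*I*sqrt(38)))*(1/224238) + 7314/97289 = 1/(112119*(-163 - 2272*I*sqrt(38))) + 7314/97289 = 7314/97289 + 1/(112119*(-163 - 2272*I*sqrt(38)))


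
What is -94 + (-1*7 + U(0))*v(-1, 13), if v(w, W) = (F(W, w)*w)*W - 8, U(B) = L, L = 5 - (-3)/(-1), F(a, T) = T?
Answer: -119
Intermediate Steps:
L = 2 (L = 5 - (-3)*(-1) = 5 - 1*3 = 5 - 3 = 2)
U(B) = 2
v(w, W) = -8 + W*w² (v(w, W) = (w*w)*W - 8 = w²*W - 8 = W*w² - 8 = -8 + W*w²)
-94 + (-1*7 + U(0))*v(-1, 13) = -94 + (-1*7 + 2)*(-8 + 13*(-1)²) = -94 + (-7 + 2)*(-8 + 13*1) = -94 - 5*(-8 + 13) = -94 - 5*5 = -94 - 25 = -119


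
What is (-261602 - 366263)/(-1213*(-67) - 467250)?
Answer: 627865/385979 ≈ 1.6267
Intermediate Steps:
(-261602 - 366263)/(-1213*(-67) - 467250) = -627865/(81271 - 467250) = -627865/(-385979) = -627865*(-1/385979) = 627865/385979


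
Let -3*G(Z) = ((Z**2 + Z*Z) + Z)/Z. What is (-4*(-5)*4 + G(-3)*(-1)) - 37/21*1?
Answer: 536/7 ≈ 76.571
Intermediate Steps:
G(Z) = -(Z + 2*Z**2)/(3*Z) (G(Z) = -((Z**2 + Z*Z) + Z)/(3*Z) = -((Z**2 + Z**2) + Z)/(3*Z) = -(2*Z**2 + Z)/(3*Z) = -(Z + 2*Z**2)/(3*Z))
(-4*(-5)*4 + G(-3)*(-1)) - 37/21*1 = (-4*(-5)*4 + (-1/3 - 2/3*(-3))*(-1)) - 37/21*1 = (20*4 + (-1/3 + 2)*(-1)) - 37*1/21*1 = (80 + (5/3)*(-1)) - 37/21*1 = (80 - 5/3) - 37/21 = 235/3 - 37/21 = 536/7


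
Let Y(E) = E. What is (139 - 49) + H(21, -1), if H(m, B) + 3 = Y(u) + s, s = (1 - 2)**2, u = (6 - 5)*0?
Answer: 88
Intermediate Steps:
u = 0 (u = 1*0 = 0)
s = 1 (s = (-1)**2 = 1)
H(m, B) = -2 (H(m, B) = -3 + (0 + 1) = -3 + 1 = -2)
(139 - 49) + H(21, -1) = (139 - 49) - 2 = 90 - 2 = 88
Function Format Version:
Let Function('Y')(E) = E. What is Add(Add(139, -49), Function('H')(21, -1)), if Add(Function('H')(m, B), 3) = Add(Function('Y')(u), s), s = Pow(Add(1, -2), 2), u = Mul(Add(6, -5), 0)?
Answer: 88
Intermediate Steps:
u = 0 (u = Mul(1, 0) = 0)
s = 1 (s = Pow(-1, 2) = 1)
Function('H')(m, B) = -2 (Function('H')(m, B) = Add(-3, Add(0, 1)) = Add(-3, 1) = -2)
Add(Add(139, -49), Function('H')(21, -1)) = Add(Add(139, -49), -2) = Add(90, -2) = 88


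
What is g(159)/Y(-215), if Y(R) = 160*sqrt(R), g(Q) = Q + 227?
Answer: -193*I*sqrt(215)/17200 ≈ -0.16453*I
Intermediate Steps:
g(Q) = 227 + Q
g(159)/Y(-215) = (227 + 159)/((160*sqrt(-215))) = 386/((160*(I*sqrt(215)))) = 386/((160*I*sqrt(215))) = 386*(-I*sqrt(215)/34400) = -193*I*sqrt(215)/17200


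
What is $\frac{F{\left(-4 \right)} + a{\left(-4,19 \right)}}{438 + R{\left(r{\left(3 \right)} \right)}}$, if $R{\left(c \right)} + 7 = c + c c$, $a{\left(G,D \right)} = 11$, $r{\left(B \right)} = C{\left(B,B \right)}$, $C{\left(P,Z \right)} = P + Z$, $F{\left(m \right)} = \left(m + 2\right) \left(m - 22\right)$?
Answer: $\frac{63}{473} \approx 0.13319$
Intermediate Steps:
$F{\left(m \right)} = \left(-22 + m\right) \left(2 + m\right)$ ($F{\left(m \right)} = \left(2 + m\right) \left(-22 + m\right) = \left(-22 + m\right) \left(2 + m\right)$)
$r{\left(B \right)} = 2 B$ ($r{\left(B \right)} = B + B = 2 B$)
$R{\left(c \right)} = -7 + c + c^{2}$ ($R{\left(c \right)} = -7 + \left(c + c c\right) = -7 + \left(c + c^{2}\right) = -7 + c + c^{2}$)
$\frac{F{\left(-4 \right)} + a{\left(-4,19 \right)}}{438 + R{\left(r{\left(3 \right)} \right)}} = \frac{\left(-44 + \left(-4\right)^{2} - -80\right) + 11}{438 + \left(-7 + 2 \cdot 3 + \left(2 \cdot 3\right)^{2}\right)} = \frac{\left(-44 + 16 + 80\right) + 11}{438 + \left(-7 + 6 + 6^{2}\right)} = \frac{52 + 11}{438 + \left(-7 + 6 + 36\right)} = \frac{63}{438 + 35} = \frac{63}{473}$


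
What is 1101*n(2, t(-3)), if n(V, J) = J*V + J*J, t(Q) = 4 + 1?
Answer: 38535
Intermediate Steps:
t(Q) = 5
n(V, J) = J**2 + J*V (n(V, J) = J*V + J**2 = J**2 + J*V)
1101*n(2, t(-3)) = 1101*(5*(5 + 2)) = 1101*(5*7) = 1101*35 = 38535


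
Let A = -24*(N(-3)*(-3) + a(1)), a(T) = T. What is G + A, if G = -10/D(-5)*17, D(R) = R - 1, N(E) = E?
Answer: -635/3 ≈ -211.67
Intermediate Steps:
D(R) = -1 + R
G = 85/3 (G = -10/(-1 - 5)*17 = -10/(-6)*17 = -10*(-1)/6*17 = -1*(-5/3)*17 = (5/3)*17 = 85/3 ≈ 28.333)
A = -240 (A = -24*(-3*(-3) + 1) = -24*(9 + 1) = -24*10 = -240)
G + A = 85/3 - 240 = -635/3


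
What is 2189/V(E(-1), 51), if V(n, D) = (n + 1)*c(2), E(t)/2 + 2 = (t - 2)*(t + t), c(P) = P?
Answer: 2189/18 ≈ 121.61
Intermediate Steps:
E(t) = -4 + 4*t*(-2 + t) (E(t) = -4 + 2*((t - 2)*(t + t)) = -4 + 2*((-2 + t)*(2*t)) = -4 + 2*(2*t*(-2 + t)) = -4 + 4*t*(-2 + t))
V(n, D) = 2 + 2*n (V(n, D) = (n + 1)*2 = (1 + n)*2 = 2 + 2*n)
2189/V(E(-1), 51) = 2189/(2 + 2*(-4 - 8*(-1) + 4*(-1)**2)) = 2189/(2 + 2*(-4 + 8 + 4*1)) = 2189/(2 + 2*(-4 + 8 + 4)) = 2189/(2 + 2*8) = 2189/(2 + 16) = 2189/18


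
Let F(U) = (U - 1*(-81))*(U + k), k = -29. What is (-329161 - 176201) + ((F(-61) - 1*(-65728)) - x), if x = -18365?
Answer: -423069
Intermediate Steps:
F(U) = (-29 + U)*(81 + U) (F(U) = (U - 1*(-81))*(U - 29) = (U + 81)*(-29 + U) = (81 + U)*(-29 + U) = (-29 + U)*(81 + U))
(-329161 - 176201) + ((F(-61) - 1*(-65728)) - x) = (-329161 - 176201) + (((-2349 + (-61)² + 52*(-61)) - 1*(-65728)) - 1*(-18365)) = -505362 + (((-2349 + 3721 - 3172) + 65728) + 18365) = -505362 + ((-1800 + 65728) + 18365) = -505362 + (63928 + 18365) = -505362 + 82293 = -423069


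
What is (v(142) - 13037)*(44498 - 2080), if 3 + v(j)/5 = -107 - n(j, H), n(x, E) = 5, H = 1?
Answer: -577393816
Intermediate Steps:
v(j) = -575 (v(j) = -15 + 5*(-107 - 1*5) = -15 + 5*(-107 - 5) = -15 + 5*(-112) = -15 - 560 = -575)
(v(142) - 13037)*(44498 - 2080) = (-575 - 13037)*(44498 - 2080) = -13612*42418 = -577393816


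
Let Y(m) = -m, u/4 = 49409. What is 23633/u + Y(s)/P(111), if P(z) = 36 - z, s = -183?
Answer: -11464971/4940900 ≈ -2.3204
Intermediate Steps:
u = 197636 (u = 4*49409 = 197636)
23633/u + Y(s)/P(111) = 23633/197636 + (-1*(-183))/(36 - 1*111) = 23633*(1/197636) + 183/(36 - 111) = 23633/197636 + 183/(-75) = 23633/197636 + 183*(-1/75) = 23633/197636 - 61/25 = -11464971/4940900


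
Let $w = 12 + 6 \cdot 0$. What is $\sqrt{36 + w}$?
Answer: $4 \sqrt{3} \approx 6.9282$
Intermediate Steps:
$w = 12$ ($w = 12 + 0 = 12$)
$\sqrt{36 + w} = \sqrt{36 + 12} = \sqrt{48} = 4 \sqrt{3}$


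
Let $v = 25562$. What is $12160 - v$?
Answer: $-13402$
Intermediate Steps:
$12160 - v = 12160 - 25562 = -13402$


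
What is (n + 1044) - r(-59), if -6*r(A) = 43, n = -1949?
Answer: -5387/6 ≈ -897.83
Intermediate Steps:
r(A) = -43/6 (r(A) = -⅙*43 = -43/6)
(n + 1044) - r(-59) = (-1949 + 1044) - 1*(-43/6) = -905 + 43/6 = -5387/6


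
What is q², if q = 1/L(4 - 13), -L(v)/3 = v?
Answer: 1/729 ≈ 0.0013717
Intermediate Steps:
L(v) = -3*v
q = 1/27 (q = 1/(-3*(4 - 13)) = 1/(-3*(-9)) = 1/27 ≈ 0.037037)
q² = (1/27)² = 1/729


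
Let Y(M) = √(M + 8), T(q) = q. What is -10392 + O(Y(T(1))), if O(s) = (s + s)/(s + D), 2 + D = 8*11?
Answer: -924882/89 ≈ -10392.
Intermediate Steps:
D = 86 (D = -2 + 8*11 = -2 + 88 = 86)
Y(M) = √(8 + M)
O(s) = 2*s/(86 + s) (O(s) = (s + s)/(s + 86) = (2*s)/(86 + s) = 2*s/(86 + s))
-10392 + O(Y(T(1))) = -10392 + 2*√(8 + 1)/(86 + √(8 + 1)) = -10392 + 2*√9/(86 + √9) = -10392 + 2*3/(86 + 3) = -10392 + 2*3/89 = -10392 + 2*3*(1/89) = -10392 + 6/89 = -924882/89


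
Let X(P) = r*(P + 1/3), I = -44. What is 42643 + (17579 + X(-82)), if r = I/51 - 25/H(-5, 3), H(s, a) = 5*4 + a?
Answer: 212481533/3519 ≈ 60381.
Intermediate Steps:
H(s, a) = 20 + a
r = -2287/1173 (r = -44/51 - 25/(20 + 3) = -44*1/51 - 25/23 = -44/51 - 25*1/23 = -44/51 - 25/23 = -2287/1173 ≈ -1.9497)
X(P) = -2287/3519 - 2287*P/1173 (X(P) = -2287*(P + 1/3)/1173 = -2287*(P + ⅓)/1173 = -2287*(⅓ + P)/1173 = -2287/3519 - 2287*P/1173)
42643 + (17579 + X(-82)) = 42643 + (17579 + (-2287/3519 - 2287/1173*(-82))) = 42643 + (17579 + (-2287/3519 + 187534/1173)) = 42643 + (17579 + 560315/3519) = 42643 + 62420816/3519 = 212481533/3519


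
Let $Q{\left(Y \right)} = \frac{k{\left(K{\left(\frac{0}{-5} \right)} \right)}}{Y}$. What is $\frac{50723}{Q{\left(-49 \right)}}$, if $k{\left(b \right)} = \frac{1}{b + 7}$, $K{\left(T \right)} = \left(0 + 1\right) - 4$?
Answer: $-9941708$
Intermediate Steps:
$K{\left(T \right)} = -3$ ($K{\left(T \right)} = 1 - 4 = -3$)
$k{\left(b \right)} = \frac{1}{7 + b}$
$Q{\left(Y \right)} = \frac{1}{4 Y}$ ($Q{\left(Y \right)} = \frac{1}{\left(7 - 3\right) Y} = \frac{1}{4 Y}$)
$\frac{50723}{Q{\left(-49 \right)}} = \frac{50723}{\frac{1}{4} \frac{1}{-49}} = \frac{50723}{\frac{1}{4} \left(- \frac{1}{49}\right)} = \frac{50723}{- \frac{1}{196}} = 50723 \left(-196\right) = -9941708$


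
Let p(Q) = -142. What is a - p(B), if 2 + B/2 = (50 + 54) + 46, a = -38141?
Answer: -37999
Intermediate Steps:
B = 296 (B = -4 + 2*((50 + 54) + 46) = -4 + 2*(104 + 46) = -4 + 2*150 = -4 + 300 = 296)
a - p(B) = -38141 - 1*(-142) = -38141 + 142 = -37999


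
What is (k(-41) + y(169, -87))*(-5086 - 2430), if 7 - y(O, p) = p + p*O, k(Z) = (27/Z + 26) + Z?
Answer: -4554959060/41 ≈ -1.1110e+8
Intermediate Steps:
k(Z) = 26 + Z + 27/Z (k(Z) = (26 + 27/Z) + Z = 26 + Z + 27/Z)
y(O, p) = 7 - p - O*p (y(O, p) = 7 - (p + p*O) = 7 - (p + O*p) = 7 + (-p - O*p) = 7 - p - O*p)
(k(-41) + y(169, -87))*(-5086 - 2430) = ((26 - 41 + 27/(-41)) + (7 - 1*(-87) - 1*169*(-87)))*(-5086 - 2430) = ((26 - 41 + 27*(-1/41)) + (7 + 87 + 14703))*(-7516) = ((26 - 41 - 27/41) + 14797)*(-7516) = (-642/41 + 14797)*(-7516) = (606035/41)*(-7516) = -4554959060/41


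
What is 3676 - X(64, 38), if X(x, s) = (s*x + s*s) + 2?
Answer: -202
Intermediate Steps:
X(x, s) = 2 + s**2 + s*x (X(x, s) = (s*x + s**2) + 2 = (s**2 + s*x) + 2 = 2 + s**2 + s*x)
3676 - X(64, 38) = 3676 - (2 + 38**2 + 38*64) = 3676 - (2 + 1444 + 2432) = 3676 - 1*3878 = 3676 - 3878 = -202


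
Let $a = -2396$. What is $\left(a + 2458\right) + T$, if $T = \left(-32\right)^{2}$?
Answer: $1086$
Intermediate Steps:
$T = 1024$
$\left(a + 2458\right) + T = \left(-2396 + 2458\right) + 1024 = 62 + 1024 = 1086$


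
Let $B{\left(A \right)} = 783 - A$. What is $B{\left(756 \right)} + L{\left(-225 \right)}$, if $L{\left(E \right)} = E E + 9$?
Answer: $50661$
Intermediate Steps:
$L{\left(E \right)} = 9 + E^{2}$ ($L{\left(E \right)} = E^{2} + 9 = 9 + E^{2}$)
$B{\left(756 \right)} + L{\left(-225 \right)} = \left(783 - 756\right) + \left(9 + \left(-225\right)^{2}\right) = \left(783 - 756\right) + \left(9 + 50625\right) = 27 + 50634 = 50661$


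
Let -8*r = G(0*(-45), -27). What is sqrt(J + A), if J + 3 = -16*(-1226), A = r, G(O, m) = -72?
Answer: sqrt(19622) ≈ 140.08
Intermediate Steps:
r = 9 (r = -1/8*(-72) = 9)
A = 9
J = 19613 (J = -3 - 16*(-1226) = -3 + 19616 = 19613)
sqrt(J + A) = sqrt(19613 + 9) = sqrt(19622)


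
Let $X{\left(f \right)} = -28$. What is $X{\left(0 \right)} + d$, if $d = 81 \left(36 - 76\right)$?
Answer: $-3268$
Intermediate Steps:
$d = -3240$ ($d = 81 \left(-40\right) = -3240$)
$X{\left(0 \right)} + d = -28 - 3240 = -3268$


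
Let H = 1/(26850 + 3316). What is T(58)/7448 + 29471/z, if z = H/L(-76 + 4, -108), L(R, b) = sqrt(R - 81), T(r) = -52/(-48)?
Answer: 13/89376 + 2667066558*I*sqrt(17) ≈ 0.00014545 + 1.0997e+10*I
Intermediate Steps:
T(r) = 13/12 (T(r) = -52*(-1/48) = 13/12)
L(R, b) = sqrt(-81 + R)
H = 1/30166 ≈ 3.3150e-5
z = -I*sqrt(17)/1538466 (z = 1/(30166*(sqrt(-81 + (-76 + 4)))) = 1/(30166*(sqrt(-81 - 72))) = 1/(30166*(sqrt(-153))) = 1/(30166*((3*I*sqrt(17)))) = (-I*sqrt(17)/51)/30166 = -I*sqrt(17)/1538466 ≈ -2.68e-6*I)
T(58)/7448 + 29471/z = (13/12)/7448 + 29471/((-I*sqrt(17)/1538466)) = (13/12)*(1/7448) + 29471*(90498*I*sqrt(17)) = 13/89376 + 2667066558*I*sqrt(17)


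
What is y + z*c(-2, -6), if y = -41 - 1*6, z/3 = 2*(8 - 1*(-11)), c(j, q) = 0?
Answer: -47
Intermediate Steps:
z = 114 (z = 3*(2*(8 - 1*(-11))) = 3*(2*(8 + 11)) = 3*(2*19) = 3*38 = 114)
y = -47 (y = -41 - 6 = -47)
y + z*c(-2, -6) = -47 + 114*0 = -47 + 0 = -47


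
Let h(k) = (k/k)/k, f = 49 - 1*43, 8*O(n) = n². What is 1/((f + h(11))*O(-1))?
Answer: 88/67 ≈ 1.3134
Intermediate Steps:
O(n) = n²/8
f = 6 (f = 49 - 43 = 6)
h(k) = 1/k
1/((f + h(11))*O(-1)) = 1/((6 + 1/11)*((⅛)*(-1)²)) = 1/((6 + 1/11)*((⅛)*1)) = 1/((67/11)*(⅛)) = 1/(67/88) = 88/67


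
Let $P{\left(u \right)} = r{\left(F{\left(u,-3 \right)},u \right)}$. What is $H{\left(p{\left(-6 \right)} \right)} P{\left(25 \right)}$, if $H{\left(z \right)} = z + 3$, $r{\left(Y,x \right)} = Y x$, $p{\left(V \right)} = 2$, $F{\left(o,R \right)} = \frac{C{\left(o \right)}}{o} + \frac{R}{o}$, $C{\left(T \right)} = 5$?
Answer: $10$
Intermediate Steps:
$F{\left(o,R \right)} = \frac{5}{o} + \frac{R}{o}$
$P{\left(u \right)} = 2$ ($P{\left(u \right)} = \frac{5 - 3}{u} u = \frac{1}{u} 2 u = \frac{2}{u} u = 2$)
$H{\left(z \right)} = 3 + z$
$H{\left(p{\left(-6 \right)} \right)} P{\left(25 \right)} = \left(3 + 2\right) 2 = 5 \cdot 2 = 10$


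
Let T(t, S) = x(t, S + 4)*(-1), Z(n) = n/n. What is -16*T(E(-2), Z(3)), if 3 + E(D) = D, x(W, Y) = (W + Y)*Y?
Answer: 0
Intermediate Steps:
Z(n) = 1
x(W, Y) = Y*(W + Y)
E(D) = -3 + D
T(t, S) = -(4 + S)*(4 + S + t) (T(t, S) = ((S + 4)*(t + (S + 4)))*(-1) = ((4 + S)*(t + (4 + S)))*(-1) = ((4 + S)*(4 + S + t))*(-1) = -(4 + S)*(4 + S + t))
-16*T(E(-2), Z(3)) = -(-16)*(4 + 1)*(4 + 1 + (-3 - 2)) = -(-16)*5*(4 + 1 - 5) = -(-16)*5*0 = -16*0 = 0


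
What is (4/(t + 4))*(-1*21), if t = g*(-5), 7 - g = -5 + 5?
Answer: 84/31 ≈ 2.7097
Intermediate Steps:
g = 7 (g = 7 - (-5 + 5) = 7 - 1*0 = 7 + 0 = 7)
t = -35 (t = 7*(-5) = -35)
(4/(t + 4))*(-1*21) = (4/(-35 + 4))*(-1*21) = (4/(-31))*(-21) = -1/31*4*(-21) = -4/31*(-21) = 84/31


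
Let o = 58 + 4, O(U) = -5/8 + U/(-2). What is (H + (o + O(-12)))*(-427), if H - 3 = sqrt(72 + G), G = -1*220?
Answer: -240401/8 - 854*I*sqrt(37) ≈ -30050.0 - 5194.7*I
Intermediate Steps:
G = -220
O(U) = -5/8 - U/2 (O(U) = -5*1/8 + U*(-1/2) = -5/8 - U/2)
o = 62
H = 3 + 2*I*sqrt(37) (H = 3 + sqrt(72 - 220) = 3 + sqrt(-148) = 3 + 2*I*sqrt(37) ≈ 3.0 + 12.166*I)
(H + (o + O(-12)))*(-427) = ((3 + 2*I*sqrt(37)) + (62 + (-5/8 - 1/2*(-12))))*(-427) = ((3 + 2*I*sqrt(37)) + (62 + (-5/8 + 6)))*(-427) = ((3 + 2*I*sqrt(37)) + (62 + 43/8))*(-427) = ((3 + 2*I*sqrt(37)) + 539/8)*(-427) = (563/8 + 2*I*sqrt(37))*(-427) = -240401/8 - 854*I*sqrt(37)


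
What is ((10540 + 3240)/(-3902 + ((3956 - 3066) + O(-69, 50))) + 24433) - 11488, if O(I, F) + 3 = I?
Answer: 9977150/771 ≈ 12941.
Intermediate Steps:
O(I, F) = -3 + I
((10540 + 3240)/(-3902 + ((3956 - 3066) + O(-69, 50))) + 24433) - 11488 = ((10540 + 3240)/(-3902 + ((3956 - 3066) + (-3 - 69))) + 24433) - 11488 = (13780/(-3902 + (890 - 72)) + 24433) - 11488 = (13780/(-3902 + 818) + 24433) - 11488 = (13780/(-3084) + 24433) - 11488 = (13780*(-1/3084) + 24433) - 11488 = (-3445/771 + 24433) - 11488 = 18834398/771 - 11488 = 9977150/771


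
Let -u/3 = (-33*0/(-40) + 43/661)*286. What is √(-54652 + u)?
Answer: I*√23902993426/661 ≈ 233.9*I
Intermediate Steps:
u = -36894/661 (u = -3*(-33*0/(-40) + 43/661)*286 = -3*(0*(-1/40) + 43*(1/661))*286 = -3*(0 + 43/661)*286 = -129*286/661 = -3*12298/661 = -36894/661 ≈ -55.815)
√(-54652 + u) = √(-54652 - 36894/661) = √(-36161866/661) = I*√23902993426/661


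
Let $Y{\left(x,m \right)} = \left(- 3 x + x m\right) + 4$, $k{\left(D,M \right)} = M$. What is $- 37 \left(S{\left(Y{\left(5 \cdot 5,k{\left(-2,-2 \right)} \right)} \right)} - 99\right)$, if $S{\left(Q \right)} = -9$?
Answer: $3996$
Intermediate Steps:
$Y{\left(x,m \right)} = 4 - 3 x + m x$ ($Y{\left(x,m \right)} = \left(- 3 x + m x\right) + 4 = 4 - 3 x + m x$)
$- 37 \left(S{\left(Y{\left(5 \cdot 5,k{\left(-2,-2 \right)} \right)} \right)} - 99\right) = - 37 \left(-9 - 99\right) = \left(-37\right) \left(-108\right) = 3996$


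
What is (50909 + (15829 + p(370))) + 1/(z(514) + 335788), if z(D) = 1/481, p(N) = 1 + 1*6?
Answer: 10780253866086/161514029 ≈ 66745.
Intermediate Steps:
p(N) = 7 (p(N) = 1 + 6 = 7)
z(D) = 1/481
(50909 + (15829 + p(370))) + 1/(z(514) + 335788) = (50909 + (15829 + 7)) + 1/(1/481 + 335788) = (50909 + 15836) + 1/(161514029/481) = 66745 + 481/161514029 = 10780253866086/161514029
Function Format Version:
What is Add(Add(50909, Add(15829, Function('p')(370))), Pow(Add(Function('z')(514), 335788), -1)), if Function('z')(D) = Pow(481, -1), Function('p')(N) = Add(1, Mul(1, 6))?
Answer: Rational(10780253866086, 161514029) ≈ 66745.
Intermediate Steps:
Function('p')(N) = 7 (Function('p')(N) = Add(1, 6) = 7)
Function('z')(D) = Rational(1, 481)
Add(Add(50909, Add(15829, Function('p')(370))), Pow(Add(Function('z')(514), 335788), -1)) = Add(Add(50909, Add(15829, 7)), Pow(Add(Rational(1, 481), 335788), -1)) = Add(Add(50909, 15836), Pow(Rational(161514029, 481), -1)) = Add(66745, Rational(481, 161514029)) = Rational(10780253866086, 161514029)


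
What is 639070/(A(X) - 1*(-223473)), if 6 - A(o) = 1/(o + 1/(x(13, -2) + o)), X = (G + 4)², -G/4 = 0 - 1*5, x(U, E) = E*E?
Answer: 213501144670/74660087219 ≈ 2.8596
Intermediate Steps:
x(U, E) = E²
G = 20 (G = -4*(0 - 1*5) = -4*(0 - 5) = -4*(-5) = 20)
X = 576 (X = (20 + 4)² = 24² = 576)
A(o) = 6 - 1/(o + 1/(4 + o)) (A(o) = 6 - 1/(o + 1/((-2)² + o)) = 6 - 1/(o + 1/(4 + o)))
639070/(A(X) - 1*(-223473)) = 639070/((2 + 6*576² + 23*576)/(1 + 576² + 4*576) - 1*(-223473)) = 639070/((2 + 6*331776 + 13248)/(1 + 331776 + 2304) + 223473) = 639070/((2 + 1990656 + 13248)/334081 + 223473) = 639070/((1/334081)*2003906 + 223473) = 639070/(2003906/334081 + 223473) = 639070/(74660087219/334081) = 639070*(334081/74660087219) = 213501144670/74660087219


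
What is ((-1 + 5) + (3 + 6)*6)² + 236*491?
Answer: 119240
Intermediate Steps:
((-1 + 5) + (3 + 6)*6)² + 236*491 = (4 + 9*6)² + 115876 = (4 + 54)² + 115876 = 58² + 115876 = 3364 + 115876 = 119240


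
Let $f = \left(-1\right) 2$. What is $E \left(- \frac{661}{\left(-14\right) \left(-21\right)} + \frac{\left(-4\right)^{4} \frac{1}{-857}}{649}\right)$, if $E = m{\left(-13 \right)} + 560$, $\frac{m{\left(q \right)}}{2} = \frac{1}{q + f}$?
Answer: $- \frac{1544051396563}{1226405565} \approx -1259.0$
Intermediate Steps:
$f = -2$
$m{\left(q \right)} = \frac{2}{-2 + q}$ ($m{\left(q \right)} = \frac{2}{q - 2} = \frac{2}{-2 + q}$)
$E = \frac{8398}{15}$ ($E = \frac{2}{-2 - 13} + 560 = \frac{2}{-15} + 560 = 2 \left(- \frac{1}{15}\right) + 560 = - \frac{2}{15} + 560 = \frac{8398}{15} \approx 559.87$)
$E \left(- \frac{661}{\left(-14\right) \left(-21\right)} + \frac{\left(-4\right)^{4} \frac{1}{-857}}{649}\right) = \frac{8398 \left(- \frac{661}{\left(-14\right) \left(-21\right)} + \frac{\left(-4\right)^{4} \frac{1}{-857}}{649}\right)}{15} = \frac{8398 \left(- \frac{661}{294} + 256 \left(- \frac{1}{857}\right) \frac{1}{649}\right)}{15} = \frac{8398 \left(\left(-661\right) \frac{1}{294} - \frac{256}{556193}\right)}{15} = \frac{8398 \left(- \frac{661}{294} - \frac{256}{556193}\right)}{15} = \frac{8398}{15} \left(- \frac{367718837}{163520742}\right) = - \frac{1544051396563}{1226405565}$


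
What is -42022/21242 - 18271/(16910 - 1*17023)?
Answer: 191682048/1200173 ≈ 159.71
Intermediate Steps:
-42022/21242 - 18271/(16910 - 1*17023) = -42022*1/21242 - 18271/(16910 - 17023) = -21011/10621 - 18271/(-113) = -21011/10621 - 18271*(-1/113) = -21011/10621 + 18271/113 = 191682048/1200173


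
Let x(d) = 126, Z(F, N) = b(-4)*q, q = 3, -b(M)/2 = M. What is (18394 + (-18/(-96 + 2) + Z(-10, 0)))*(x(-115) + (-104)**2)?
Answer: 9471997010/47 ≈ 2.0153e+8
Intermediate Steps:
b(M) = -2*M
Z(F, N) = 24 (Z(F, N) = -2*(-4)*3 = 8*3 = 24)
(18394 + (-18/(-96 + 2) + Z(-10, 0)))*(x(-115) + (-104)**2) = (18394 + (-18/(-96 + 2) + 24))*(126 + (-104)**2) = (18394 + (-18/(-94) + 24))*(126 + 10816) = (18394 + (-1/94*(-18) + 24))*10942 = (18394 + (9/47 + 24))*10942 = (18394 + 1137/47)*10942 = (865655/47)*10942 = 9471997010/47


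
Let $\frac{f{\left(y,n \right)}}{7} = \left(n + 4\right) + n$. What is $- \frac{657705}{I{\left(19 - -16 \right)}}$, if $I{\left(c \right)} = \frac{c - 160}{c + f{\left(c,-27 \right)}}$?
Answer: $- \frac{8287083}{5} \approx -1.6574 \cdot 10^{6}$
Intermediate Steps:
$f{\left(y,n \right)} = 28 + 14 n$ ($f{\left(y,n \right)} = 7 \left(\left(n + 4\right) + n\right) = 7 \left(\left(4 + n\right) + n\right) = 7 \left(4 + 2 n\right) = 28 + 14 n$)
$I{\left(c \right)} = \frac{-160 + c}{-350 + c}$ ($I{\left(c \right)} = \frac{c - 160}{c + \left(28 + 14 \left(-27\right)\right)} = \frac{-160 + c}{c + \left(28 - 378\right)} = \frac{-160 + c}{c - 350} = \frac{-160 + c}{-350 + c}$)
$- \frac{657705}{I{\left(19 - -16 \right)}} = - \frac{657705}{\frac{1}{-350 + \left(19 - -16\right)} \left(-160 + \left(19 - -16\right)\right)} = - \frac{657705}{\frac{1}{-350 + \left(19 + 16\right)} \left(-160 + \left(19 + 16\right)\right)} = - \frac{657705}{\frac{1}{-350 + 35} \left(-160 + 35\right)} = - \frac{657705}{\frac{1}{-315} \left(-125\right)} = - \frac{657705}{\left(- \frac{1}{315}\right) \left(-125\right)} = - \frac{657705}{\frac{25}{63}} = \left(-657705\right) \frac{63}{25} = - \frac{8287083}{5}$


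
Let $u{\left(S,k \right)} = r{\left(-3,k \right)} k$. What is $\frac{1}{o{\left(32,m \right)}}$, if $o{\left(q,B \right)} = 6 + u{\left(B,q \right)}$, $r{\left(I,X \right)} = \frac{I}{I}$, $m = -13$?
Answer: $\frac{1}{38} \approx 0.026316$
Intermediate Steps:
$r{\left(I,X \right)} = 1$
$u{\left(S,k \right)} = k$ ($u{\left(S,k \right)} = 1 k = k$)
$o{\left(q,B \right)} = 6 + q$
$\frac{1}{o{\left(32,m \right)}} = \frac{1}{6 + 32} = \frac{1}{38}$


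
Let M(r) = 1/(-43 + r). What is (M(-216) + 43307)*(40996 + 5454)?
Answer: 521006982400/259 ≈ 2.0116e+9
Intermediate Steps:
(M(-216) + 43307)*(40996 + 5454) = (1/(-43 - 216) + 43307)*(40996 + 5454) = (1/(-259) + 43307)*46450 = (-1/259 + 43307)*46450 = (11216512/259)*46450 = 521006982400/259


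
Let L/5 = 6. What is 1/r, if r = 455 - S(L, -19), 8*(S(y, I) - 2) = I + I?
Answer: 4/1831 ≈ 0.0021846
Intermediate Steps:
L = 30 (L = 5*6 = 30)
S(y, I) = 2 + I/4 (S(y, I) = 2 + (I + I)/8 = 2 + (2*I)/8 = 2 + I/4)
r = 1831/4 (r = 455 - (2 + (1/4)*(-19)) = 455 - (2 - 19/4) = 455 - 1*(-11/4) = 455 + 11/4 = 1831/4 ≈ 457.75)
1/r = 1/(1831/4) = 4/1831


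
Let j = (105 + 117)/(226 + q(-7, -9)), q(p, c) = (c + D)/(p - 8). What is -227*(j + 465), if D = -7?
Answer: -180138120/1703 ≈ -1.0578e+5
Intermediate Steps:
q(p, c) = (-7 + c)/(-8 + p) (q(p, c) = (c - 7)/(p - 8) = (-7 + c)/(-8 + p))
j = 1665/1703 (j = (105 + 117)/(226 + (-7 - 9)/(-8 - 7)) = 222/(226 - 16/(-15)) = 222/(226 - 1/15*(-16)) = 222/(226 + 16/15) = 222/(3406/15) = 222*(15/3406) = 1665/1703 ≈ 0.97769)
-227*(j + 465) = -227*(1665/1703 + 465) = -227*793560/1703 = -180138120/1703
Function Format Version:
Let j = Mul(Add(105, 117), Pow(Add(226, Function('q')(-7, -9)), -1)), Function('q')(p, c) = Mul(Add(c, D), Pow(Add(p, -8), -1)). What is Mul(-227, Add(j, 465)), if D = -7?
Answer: Rational(-180138120, 1703) ≈ -1.0578e+5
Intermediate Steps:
Function('q')(p, c) = Mul(Pow(Add(-8, p), -1), Add(-7, c)) (Function('q')(p, c) = Mul(Add(c, -7), Pow(Add(p, -8), -1)) = Mul(Add(-7, c), Pow(Add(-8, p), -1)) = Mul(Pow(Add(-8, p), -1), Add(-7, c)))
j = Rational(1665, 1703) (j = Mul(Add(105, 117), Pow(Add(226, Mul(Pow(Add(-8, -7), -1), Add(-7, -9))), -1)) = Mul(222, Pow(Add(226, Mul(Pow(-15, -1), -16)), -1)) = Mul(222, Pow(Add(226, Mul(Rational(-1, 15), -16)), -1)) = Mul(222, Pow(Add(226, Rational(16, 15)), -1)) = Mul(222, Pow(Rational(3406, 15), -1)) = Mul(222, Rational(15, 3406)) = Rational(1665, 1703) ≈ 0.97769)
Mul(-227, Add(j, 465)) = Mul(-227, Add(Rational(1665, 1703), 465)) = Mul(-227, Rational(793560, 1703)) = Rational(-180138120, 1703)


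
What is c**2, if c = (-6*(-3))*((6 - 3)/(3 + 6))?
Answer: 36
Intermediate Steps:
c = 6 (c = 18*(3/9) = 18*(3*(1/9)) = 18*(1/3) = 6)
c**2 = 6**2 = 36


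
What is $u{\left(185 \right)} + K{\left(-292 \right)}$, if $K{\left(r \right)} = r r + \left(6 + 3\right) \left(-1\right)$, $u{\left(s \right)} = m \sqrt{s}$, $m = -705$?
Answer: $85255 - 705 \sqrt{185} \approx 75666.0$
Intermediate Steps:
$u{\left(s \right)} = - 705 \sqrt{s}$
$K{\left(r \right)} = -9 + r^{2}$ ($K{\left(r \right)} = r^{2} + 9 \left(-1\right) = r^{2} - 9 = -9 + r^{2}$)
$u{\left(185 \right)} + K{\left(-292 \right)} = - 705 \sqrt{185} - \left(9 - \left(-292\right)^{2}\right) = - 705 \sqrt{185} + \left(-9 + 85264\right) = - 705 \sqrt{185} + 85255 = 85255 - 705 \sqrt{185}$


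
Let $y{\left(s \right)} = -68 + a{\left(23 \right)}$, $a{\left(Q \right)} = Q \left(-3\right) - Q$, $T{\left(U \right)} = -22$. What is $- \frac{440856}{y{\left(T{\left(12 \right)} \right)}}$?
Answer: $\frac{55107}{20} \approx 2755.4$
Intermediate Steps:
$a{\left(Q \right)} = - 4 Q$ ($a{\left(Q \right)} = - 3 Q - Q = - 4 Q$)
$y{\left(s \right)} = -160$ ($y{\left(s \right)} = -68 - 92 = -160$)
$- \frac{440856}{y{\left(T{\left(12 \right)} \right)}} = - \frac{440856}{-160} = \left(-440856\right) \left(- \frac{1}{160}\right) = \frac{55107}{20}$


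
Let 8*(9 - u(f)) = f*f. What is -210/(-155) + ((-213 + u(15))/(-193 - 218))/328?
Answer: 15117685/11144128 ≈ 1.3566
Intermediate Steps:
u(f) = 9 - f²/8 (u(f) = 9 - f*f/8 = 9 - f²/8)
-210/(-155) + ((-213 + u(15))/(-193 - 218))/328 = -210/(-155) + ((-213 + (9 - ⅛*15²))/(-193 - 218))/328 = -210*(-1/155) + ((-213 + (9 - ⅛*225))/(-411))*(1/328) = 42/31 + ((-213 + (9 - 225/8))*(-1/411))*(1/328) = 42/31 + ((-213 - 153/8)*(-1/411))*(1/328) = 42/31 - 1857/8*(-1/411)*(1/328) = 42/31 + (619/1096)*(1/328) = 42/31 + 619/359488 = 15117685/11144128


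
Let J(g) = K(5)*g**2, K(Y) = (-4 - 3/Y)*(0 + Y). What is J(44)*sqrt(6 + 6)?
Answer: -89056*sqrt(3) ≈ -1.5425e+5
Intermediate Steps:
K(Y) = Y*(-4 - 3/Y) (K(Y) = (-4 - 3/Y)*Y = Y*(-4 - 3/Y))
J(g) = -23*g**2 (J(g) = (-3 - 4*5)*g**2 = (-3 - 20)*g**2 = -23*g**2)
J(44)*sqrt(6 + 6) = (-23*44**2)*sqrt(6 + 6) = (-23*1936)*sqrt(12) = -89056*sqrt(3)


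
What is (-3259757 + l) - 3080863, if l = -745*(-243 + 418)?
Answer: -6470995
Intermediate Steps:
l = -130375 (l = -745*175 = -130375)
(-3259757 + l) - 3080863 = (-3259757 - 130375) - 3080863 = -3390132 - 3080863 = -6470995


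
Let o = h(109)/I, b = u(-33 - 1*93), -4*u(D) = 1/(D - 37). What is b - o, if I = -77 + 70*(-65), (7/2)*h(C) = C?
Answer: 174525/21117628 ≈ 0.0082644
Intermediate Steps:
h(C) = 2*C/7
u(D) = -1/(4*(-37 + D)) (u(D) = -1/(4*(D - 37)) = -1/(4*(-37 + D)))
I = -4627 (I = -77 - 4550 = -4627)
b = 1/652 (b = -1/(-148 + 4*(-33 - 1*93)) = -1/(-148 + 4*(-33 - 93)) = -1/(-148 + 4*(-126)) = -1/(-148 - 504) = -1/(-652) = -1*(-1/652) = 1/652 ≈ 0.0015337)
o = -218/32389 (o = ((2/7)*109)/(-4627) = (218/7)*(-1/4627) = -218/32389 ≈ -0.0067307)
b - o = 1/652 - 1*(-218/32389) = 1/652 + 218/32389 = 174525/21117628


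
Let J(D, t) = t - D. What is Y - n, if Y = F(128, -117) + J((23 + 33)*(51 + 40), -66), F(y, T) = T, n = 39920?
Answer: -45199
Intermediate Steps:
Y = -5279 (Y = -117 + (-66 - (23 + 33)*(51 + 40)) = -117 + (-66 - 56*91) = -117 + (-66 - 1*5096) = -117 + (-66 - 5096) = -117 - 5162 = -5279)
Y - n = -5279 - 1*39920 = -5279 - 39920 = -45199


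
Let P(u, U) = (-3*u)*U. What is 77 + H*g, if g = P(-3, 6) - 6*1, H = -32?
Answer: -1459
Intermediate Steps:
P(u, U) = -3*U*u
g = 48 (g = -3*6*(-3) - 6*1 = 54 - 6 = 48)
77 + H*g = 77 - 32*48 = 77 - 1536 = -1459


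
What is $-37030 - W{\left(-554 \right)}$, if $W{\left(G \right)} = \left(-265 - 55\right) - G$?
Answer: $-37264$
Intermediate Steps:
$W{\left(G \right)} = -320 - G$ ($W{\left(G \right)} = \left(-265 - 55\right) - G = -320 - G$)
$-37030 - W{\left(-554 \right)} = -37030 - \left(-320 - -554\right) = -37030 - \left(-320 + 554\right) = -37030 - 234 = -37264$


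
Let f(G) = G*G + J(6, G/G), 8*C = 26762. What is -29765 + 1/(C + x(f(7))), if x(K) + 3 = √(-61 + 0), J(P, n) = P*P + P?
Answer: (-119060*√61 + 397928281*I)/(-13369*I + 4*√61) ≈ -29765.0 - 7.1526e-7*I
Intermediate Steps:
C = 13381/4 (C = (⅛)*26762 = 13381/4 ≈ 3345.3)
J(P, n) = P + P² (J(P, n) = P² + P = P + P²)
f(G) = 42 + G² (f(G) = G*G + 6*(1 + 6) = G² + 6*7 = G² + 42 = 42 + G²)
x(K) = -3 + I*√61 (x(K) = -3 + √(-61 + 0) = -3 + √(-61) = -3 + I*√61)
-29765 + 1/(C + x(f(7))) = -29765 + 1/(13381/4 + (-3 + I*√61)) = -29765 + 1/(13369/4 + I*√61)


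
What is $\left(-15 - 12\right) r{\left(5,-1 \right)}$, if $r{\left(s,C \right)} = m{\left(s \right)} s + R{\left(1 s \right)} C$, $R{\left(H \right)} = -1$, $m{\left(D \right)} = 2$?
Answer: $-297$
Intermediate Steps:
$r{\left(s,C \right)} = - C + 2 s$ ($r{\left(s,C \right)} = 2 s - C = - C + 2 s$)
$\left(-15 - 12\right) r{\left(5,-1 \right)} = \left(-15 - 12\right) \left(\left(-1\right) \left(-1\right) + 2 \cdot 5\right) = - 27 \left(1 + 10\right) = \left(-27\right) 11 = -297$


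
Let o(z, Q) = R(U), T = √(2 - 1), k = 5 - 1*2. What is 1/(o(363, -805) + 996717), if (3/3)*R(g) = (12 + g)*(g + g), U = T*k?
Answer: 1/996807 ≈ 1.0032e-6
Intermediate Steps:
k = 3 (k = 5 - 2 = 3)
T = 1 (T = √1 = 1)
U = 3 (U = 1*3 = 3)
R(g) = 2*g*(12 + g) (R(g) = (12 + g)*(g + g) = (12 + g)*(2*g) = 2*g*(12 + g))
o(z, Q) = 90 (o(z, Q) = 2*3*(12 + 3) = 2*3*15 = 90)
1/(o(363, -805) + 996717) = 1/(90 + 996717) = 1/996807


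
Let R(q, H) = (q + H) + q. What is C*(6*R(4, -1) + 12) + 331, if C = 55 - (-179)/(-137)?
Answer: 442571/137 ≈ 3230.4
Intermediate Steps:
R(q, H) = H + 2*q (R(q, H) = (H + q) + q = H + 2*q)
C = 7356/137 (C = 55 - (-179)*(-1)/137 = 55 - 1*179/137 = 55 - 179/137 = 7356/137 ≈ 53.693)
C*(6*R(4, -1) + 12) + 331 = 7356*(6*(-1 + 2*4) + 12)/137 + 331 = 7356*(6*(-1 + 8) + 12)/137 + 331 = 7356*(6*7 + 12)/137 + 331 = 7356*(42 + 12)/137 + 331 = (7356/137)*54 + 331 = 397224/137 + 331 = 442571/137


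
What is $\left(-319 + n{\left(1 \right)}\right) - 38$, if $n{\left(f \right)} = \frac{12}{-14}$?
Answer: $- \frac{2505}{7} \approx -357.86$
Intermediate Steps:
$n{\left(f \right)} = - \frac{6}{7}$ ($n{\left(f \right)} = 12 \left(- \frac{1}{14}\right) = - \frac{6}{7}$)
$\left(-319 + n{\left(1 \right)}\right) - 38 = \left(-319 - \frac{6}{7}\right) - 38 = - \frac{2239}{7} - 38 = - \frac{2505}{7}$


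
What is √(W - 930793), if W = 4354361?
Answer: 4*√213973 ≈ 1850.3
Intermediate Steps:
√(W - 930793) = √(4354361 - 930793) = √3423568 = 4*√213973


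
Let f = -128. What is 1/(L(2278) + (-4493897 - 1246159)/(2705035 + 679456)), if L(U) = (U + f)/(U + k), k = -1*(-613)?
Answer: -9784563481/9317846246 ≈ -1.0501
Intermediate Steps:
k = 613
L(U) = (-128 + U)/(613 + U) (L(U) = (U - 128)/(U + 613) = (-128 + U)/(613 + U))
1/(L(2278) + (-4493897 - 1246159)/(2705035 + 679456)) = 1/((-128 + 2278)/(613 + 2278) + (-4493897 - 1246159)/(2705035 + 679456)) = 1/(2150/2891 - 5740056/3384491) = 1/(-9317846246/9784563481) = -9784563481/9317846246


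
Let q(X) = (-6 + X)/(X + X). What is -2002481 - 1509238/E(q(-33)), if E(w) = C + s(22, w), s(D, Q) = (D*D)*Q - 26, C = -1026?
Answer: -766195604/383 ≈ -2.0005e+6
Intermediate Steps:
s(D, Q) = -26 + Q*D**2 (s(D, Q) = D**2*Q - 26 = Q*D**2 - 26 = -26 + Q*D**2)
q(X) = (-6 + X)/(2*X) (q(X) = (-6 + X)/((2*X)) = (-6 + X)*(1/(2*X)) = (-6 + X)/(2*X))
E(w) = -1052 + 484*w (E(w) = -1026 + (-26 + w*22**2) = -1026 + (-26 + w*484) = -1026 + (-26 + 484*w) = -1052 + 484*w)
-2002481 - 1509238/E(q(-33)) = -2002481 - 1509238/(-1052 + 484*((1/2)*(-6 - 33)/(-33))) = -2002481 - 1509238/(-1052 + 484*((1/2)*(-1/33)*(-39))) = -2002481 - 1509238/(-1052 + 484*(13/22)) = -2002481 - 1509238/(-1052 + 286) = -2002481 - 1509238/(-766) = -2002481 - 1509238*(-1)/766 = -2002481 - 1*(-754619/383) = -2002481 + 754619/383 = -766195604/383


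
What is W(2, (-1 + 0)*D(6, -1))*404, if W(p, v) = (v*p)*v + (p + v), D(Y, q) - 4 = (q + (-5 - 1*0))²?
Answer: 1277448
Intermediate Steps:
D(Y, q) = 4 + (-5 + q)² (D(Y, q) = 4 + (q + (-5 - 1*0))² = 4 + (q + (-5 + 0))² = 4 + (q - 5)² = 4 + (-5 + q)²)
W(p, v) = p + v + p*v² (W(p, v) = (p*v)*v + (p + v) = p*v² + (p + v) = p + v + p*v²)
W(2, (-1 + 0)*D(6, -1))*404 = (2 + (-1 + 0)*(4 + (-5 - 1)²) + 2*((-1 + 0)*(4 + (-5 - 1)²))²)*404 = (2 - (4 + (-6)²) + 2*(-(4 + (-6)²))²)*404 = (2 - (4 + 36) + 2*(-(4 + 36))²)*404 = (2 - 1*40 + 2*(-1*40)²)*404 = (2 - 40 + 2*(-40)²)*404 = (2 - 40 + 2*1600)*404 = (2 - 40 + 3200)*404 = 3162*404 = 1277448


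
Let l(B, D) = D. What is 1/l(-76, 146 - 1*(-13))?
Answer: 1/159 ≈ 0.0062893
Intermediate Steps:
1/l(-76, 146 - 1*(-13)) = 1/(146 - 1*(-13)) = 1/(146 + 13) = 1/159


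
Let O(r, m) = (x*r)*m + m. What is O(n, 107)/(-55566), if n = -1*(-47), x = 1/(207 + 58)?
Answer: -5564/2454165 ≈ -0.0022672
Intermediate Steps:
x = 1/265 ≈ 0.0037736
n = 47
O(r, m) = m + m*r/265 (O(r, m) = (r/265)*m + m = m*r/265 + m = m + m*r/265)
O(n, 107)/(-55566) = ((1/265)*107*(265 + 47))/(-55566) = ((1/265)*107*312)*(-1/55566) = (33384/265)*(-1/55566) = -5564/2454165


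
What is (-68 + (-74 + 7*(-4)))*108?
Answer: -18360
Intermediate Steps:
(-68 + (-74 + 7*(-4)))*108 = (-68 + (-74 - 28))*108 = (-68 - 102)*108 = -170*108 = -18360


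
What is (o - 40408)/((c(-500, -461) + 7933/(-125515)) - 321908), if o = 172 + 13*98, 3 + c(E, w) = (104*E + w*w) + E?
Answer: 698616490/2902804469 ≈ 0.24067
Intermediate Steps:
c(E, w) = -3 + w² + 105*E (c(E, w) = -3 + ((104*E + w*w) + E) = -3 + ((104*E + w²) + E) = -3 + ((w² + 104*E) + E) = -3 + (w² + 105*E) = -3 + w² + 105*E)
o = 1446 (o = 172 + 1274 = 1446)
(o - 40408)/((c(-500, -461) + 7933/(-125515)) - 321908) = (1446 - 40408)/(((-3 + (-461)² + 105*(-500)) + 7933/(-125515)) - 321908) = -38962/(((-3 + 212521 - 52500) + 7933*(-1/125515)) - 321908) = -38962/((160018 - 7933/125515) - 321908) = -38962/(20084651337/125515 - 321908) = -38962/(-20319631283/125515) = -38962*(-125515/20319631283) = 698616490/2902804469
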